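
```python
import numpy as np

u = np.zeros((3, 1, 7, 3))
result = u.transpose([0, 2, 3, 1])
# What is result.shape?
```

(3, 7, 3, 1)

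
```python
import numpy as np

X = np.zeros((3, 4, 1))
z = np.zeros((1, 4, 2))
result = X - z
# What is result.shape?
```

(3, 4, 2)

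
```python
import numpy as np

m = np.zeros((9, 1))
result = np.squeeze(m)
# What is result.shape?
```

(9,)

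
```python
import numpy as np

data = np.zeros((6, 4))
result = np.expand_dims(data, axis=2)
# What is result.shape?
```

(6, 4, 1)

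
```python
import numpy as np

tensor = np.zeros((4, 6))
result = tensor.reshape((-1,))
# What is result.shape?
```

(24,)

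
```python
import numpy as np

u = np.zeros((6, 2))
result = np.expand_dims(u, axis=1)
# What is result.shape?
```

(6, 1, 2)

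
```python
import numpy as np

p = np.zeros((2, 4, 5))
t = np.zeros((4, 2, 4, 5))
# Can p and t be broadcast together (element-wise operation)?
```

Yes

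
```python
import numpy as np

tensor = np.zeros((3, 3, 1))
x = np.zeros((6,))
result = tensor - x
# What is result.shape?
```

(3, 3, 6)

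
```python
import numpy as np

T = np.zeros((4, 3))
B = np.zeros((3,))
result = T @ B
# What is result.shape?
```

(4,)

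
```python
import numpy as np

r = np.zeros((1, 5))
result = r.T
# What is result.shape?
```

(5, 1)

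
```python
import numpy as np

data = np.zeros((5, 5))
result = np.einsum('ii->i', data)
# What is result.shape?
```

(5,)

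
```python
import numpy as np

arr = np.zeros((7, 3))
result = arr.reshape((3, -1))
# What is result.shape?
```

(3, 7)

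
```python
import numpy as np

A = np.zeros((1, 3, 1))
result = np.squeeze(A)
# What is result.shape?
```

(3,)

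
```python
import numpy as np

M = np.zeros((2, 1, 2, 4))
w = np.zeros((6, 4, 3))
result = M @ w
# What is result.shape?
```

(2, 6, 2, 3)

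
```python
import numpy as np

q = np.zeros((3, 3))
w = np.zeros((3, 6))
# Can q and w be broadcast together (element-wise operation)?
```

No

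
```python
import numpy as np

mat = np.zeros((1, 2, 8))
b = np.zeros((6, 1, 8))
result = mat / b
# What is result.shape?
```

(6, 2, 8)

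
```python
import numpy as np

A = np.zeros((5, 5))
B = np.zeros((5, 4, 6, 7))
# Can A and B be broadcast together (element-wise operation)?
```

No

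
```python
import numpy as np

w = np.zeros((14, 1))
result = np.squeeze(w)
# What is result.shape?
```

(14,)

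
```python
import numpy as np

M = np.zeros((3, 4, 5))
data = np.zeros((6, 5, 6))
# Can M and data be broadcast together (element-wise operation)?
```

No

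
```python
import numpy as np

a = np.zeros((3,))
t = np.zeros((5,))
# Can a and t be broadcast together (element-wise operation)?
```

No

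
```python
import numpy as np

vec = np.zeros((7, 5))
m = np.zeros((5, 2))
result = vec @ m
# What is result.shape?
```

(7, 2)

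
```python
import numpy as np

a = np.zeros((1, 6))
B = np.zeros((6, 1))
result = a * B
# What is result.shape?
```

(6, 6)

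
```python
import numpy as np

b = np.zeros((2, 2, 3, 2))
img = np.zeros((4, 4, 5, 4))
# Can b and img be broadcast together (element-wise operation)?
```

No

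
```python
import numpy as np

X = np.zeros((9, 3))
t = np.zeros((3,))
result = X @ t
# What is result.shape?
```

(9,)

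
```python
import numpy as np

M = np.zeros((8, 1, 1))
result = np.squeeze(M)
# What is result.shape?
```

(8,)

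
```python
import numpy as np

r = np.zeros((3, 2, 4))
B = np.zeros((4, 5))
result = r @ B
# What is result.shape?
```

(3, 2, 5)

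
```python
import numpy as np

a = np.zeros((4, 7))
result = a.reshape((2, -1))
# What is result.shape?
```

(2, 14)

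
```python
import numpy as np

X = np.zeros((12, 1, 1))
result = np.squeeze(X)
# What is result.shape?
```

(12,)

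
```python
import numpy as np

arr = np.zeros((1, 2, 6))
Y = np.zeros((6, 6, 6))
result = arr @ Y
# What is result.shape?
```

(6, 2, 6)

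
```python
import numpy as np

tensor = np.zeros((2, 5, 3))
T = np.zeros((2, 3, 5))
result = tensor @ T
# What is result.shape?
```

(2, 5, 5)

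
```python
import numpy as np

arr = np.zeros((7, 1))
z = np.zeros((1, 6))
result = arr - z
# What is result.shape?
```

(7, 6)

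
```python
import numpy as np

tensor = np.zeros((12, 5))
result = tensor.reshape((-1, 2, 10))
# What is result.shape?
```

(3, 2, 10)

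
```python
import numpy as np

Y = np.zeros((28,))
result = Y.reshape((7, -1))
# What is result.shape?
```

(7, 4)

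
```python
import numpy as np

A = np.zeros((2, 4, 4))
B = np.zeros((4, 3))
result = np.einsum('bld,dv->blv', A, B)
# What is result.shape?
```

(2, 4, 3)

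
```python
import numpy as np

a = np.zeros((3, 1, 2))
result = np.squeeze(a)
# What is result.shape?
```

(3, 2)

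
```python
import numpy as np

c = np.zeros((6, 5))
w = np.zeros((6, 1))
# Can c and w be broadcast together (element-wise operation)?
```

Yes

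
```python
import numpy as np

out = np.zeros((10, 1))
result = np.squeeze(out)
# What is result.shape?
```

(10,)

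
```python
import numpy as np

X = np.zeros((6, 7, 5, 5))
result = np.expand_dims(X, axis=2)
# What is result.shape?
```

(6, 7, 1, 5, 5)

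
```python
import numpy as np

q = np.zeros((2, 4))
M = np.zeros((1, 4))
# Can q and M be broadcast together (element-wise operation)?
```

Yes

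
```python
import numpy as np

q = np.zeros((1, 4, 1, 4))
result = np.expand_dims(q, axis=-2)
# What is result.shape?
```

(1, 4, 1, 1, 4)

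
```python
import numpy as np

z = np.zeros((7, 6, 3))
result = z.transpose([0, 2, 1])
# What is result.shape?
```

(7, 3, 6)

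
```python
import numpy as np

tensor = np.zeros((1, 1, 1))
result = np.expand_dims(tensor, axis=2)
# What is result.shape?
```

(1, 1, 1, 1)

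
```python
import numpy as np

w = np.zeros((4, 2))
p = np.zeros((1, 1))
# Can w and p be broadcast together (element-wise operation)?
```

Yes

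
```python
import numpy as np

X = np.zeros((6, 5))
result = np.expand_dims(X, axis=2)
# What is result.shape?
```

(6, 5, 1)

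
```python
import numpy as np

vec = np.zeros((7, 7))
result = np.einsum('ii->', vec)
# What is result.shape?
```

()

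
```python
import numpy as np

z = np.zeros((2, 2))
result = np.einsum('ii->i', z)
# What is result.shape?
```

(2,)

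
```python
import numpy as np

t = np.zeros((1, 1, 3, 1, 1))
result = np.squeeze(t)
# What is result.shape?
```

(3,)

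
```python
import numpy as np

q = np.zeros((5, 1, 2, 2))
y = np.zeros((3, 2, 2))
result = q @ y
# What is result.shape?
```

(5, 3, 2, 2)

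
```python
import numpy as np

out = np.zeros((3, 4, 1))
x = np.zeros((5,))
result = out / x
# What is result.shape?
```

(3, 4, 5)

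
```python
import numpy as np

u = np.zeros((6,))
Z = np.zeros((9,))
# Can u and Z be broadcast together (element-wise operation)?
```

No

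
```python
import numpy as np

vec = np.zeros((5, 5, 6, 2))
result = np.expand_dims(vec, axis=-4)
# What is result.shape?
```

(5, 1, 5, 6, 2)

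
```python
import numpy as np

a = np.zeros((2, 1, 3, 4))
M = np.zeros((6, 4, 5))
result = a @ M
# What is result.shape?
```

(2, 6, 3, 5)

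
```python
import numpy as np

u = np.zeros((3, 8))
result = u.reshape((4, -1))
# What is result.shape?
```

(4, 6)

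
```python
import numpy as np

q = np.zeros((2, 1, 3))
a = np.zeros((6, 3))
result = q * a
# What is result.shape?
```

(2, 6, 3)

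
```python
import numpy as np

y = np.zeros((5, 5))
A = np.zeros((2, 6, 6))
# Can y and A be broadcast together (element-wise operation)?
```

No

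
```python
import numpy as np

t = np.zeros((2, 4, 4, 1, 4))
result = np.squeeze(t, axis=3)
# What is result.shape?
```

(2, 4, 4, 4)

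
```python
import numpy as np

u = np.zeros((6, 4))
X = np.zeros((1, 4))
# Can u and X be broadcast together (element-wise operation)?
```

Yes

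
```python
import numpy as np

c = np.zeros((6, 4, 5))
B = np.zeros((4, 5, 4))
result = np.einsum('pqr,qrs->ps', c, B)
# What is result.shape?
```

(6, 4)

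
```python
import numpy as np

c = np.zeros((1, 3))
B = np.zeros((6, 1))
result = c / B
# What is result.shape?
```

(6, 3)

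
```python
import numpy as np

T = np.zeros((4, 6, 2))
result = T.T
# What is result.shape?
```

(2, 6, 4)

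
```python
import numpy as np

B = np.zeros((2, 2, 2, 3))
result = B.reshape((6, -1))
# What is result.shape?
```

(6, 4)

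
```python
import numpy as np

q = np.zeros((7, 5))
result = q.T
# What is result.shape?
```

(5, 7)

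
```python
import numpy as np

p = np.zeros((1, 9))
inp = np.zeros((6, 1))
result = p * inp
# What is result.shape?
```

(6, 9)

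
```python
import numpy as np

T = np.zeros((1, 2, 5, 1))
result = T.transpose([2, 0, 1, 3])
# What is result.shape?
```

(5, 1, 2, 1)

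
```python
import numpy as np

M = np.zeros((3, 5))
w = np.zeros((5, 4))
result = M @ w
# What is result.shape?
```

(3, 4)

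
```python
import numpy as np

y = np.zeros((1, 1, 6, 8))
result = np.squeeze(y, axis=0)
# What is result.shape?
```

(1, 6, 8)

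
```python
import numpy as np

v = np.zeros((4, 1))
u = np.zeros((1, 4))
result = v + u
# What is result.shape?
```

(4, 4)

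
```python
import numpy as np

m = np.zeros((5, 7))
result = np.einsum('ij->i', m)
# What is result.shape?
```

(5,)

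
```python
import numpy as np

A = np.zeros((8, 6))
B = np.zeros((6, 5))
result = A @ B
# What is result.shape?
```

(8, 5)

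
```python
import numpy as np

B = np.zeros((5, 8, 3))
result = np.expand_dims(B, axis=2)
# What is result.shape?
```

(5, 8, 1, 3)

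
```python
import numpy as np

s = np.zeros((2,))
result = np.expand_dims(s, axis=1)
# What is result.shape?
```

(2, 1)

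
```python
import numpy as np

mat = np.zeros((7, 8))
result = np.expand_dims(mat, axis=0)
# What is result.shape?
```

(1, 7, 8)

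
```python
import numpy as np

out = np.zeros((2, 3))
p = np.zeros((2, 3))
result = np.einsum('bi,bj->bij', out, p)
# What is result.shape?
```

(2, 3, 3)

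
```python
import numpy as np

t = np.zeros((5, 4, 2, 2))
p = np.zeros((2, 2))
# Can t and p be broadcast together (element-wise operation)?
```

Yes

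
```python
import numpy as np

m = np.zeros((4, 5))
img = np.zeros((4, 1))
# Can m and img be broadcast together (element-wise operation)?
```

Yes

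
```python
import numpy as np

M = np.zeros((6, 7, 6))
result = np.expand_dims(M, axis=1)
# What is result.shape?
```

(6, 1, 7, 6)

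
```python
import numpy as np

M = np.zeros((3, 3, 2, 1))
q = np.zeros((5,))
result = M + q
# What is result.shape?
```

(3, 3, 2, 5)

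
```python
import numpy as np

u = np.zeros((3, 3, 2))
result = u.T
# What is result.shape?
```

(2, 3, 3)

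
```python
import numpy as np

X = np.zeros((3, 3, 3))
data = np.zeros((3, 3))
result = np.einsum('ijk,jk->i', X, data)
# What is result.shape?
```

(3,)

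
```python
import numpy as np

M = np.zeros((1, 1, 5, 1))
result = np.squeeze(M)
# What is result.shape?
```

(5,)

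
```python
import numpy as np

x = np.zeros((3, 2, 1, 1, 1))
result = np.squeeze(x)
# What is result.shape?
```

(3, 2)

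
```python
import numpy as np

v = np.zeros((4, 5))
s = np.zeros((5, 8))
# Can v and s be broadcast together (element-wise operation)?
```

No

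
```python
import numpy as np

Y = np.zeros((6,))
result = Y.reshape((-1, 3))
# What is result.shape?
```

(2, 3)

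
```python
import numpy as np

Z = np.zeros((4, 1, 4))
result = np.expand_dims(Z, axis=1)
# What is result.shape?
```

(4, 1, 1, 4)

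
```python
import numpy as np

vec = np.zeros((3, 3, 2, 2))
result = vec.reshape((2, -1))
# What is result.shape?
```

(2, 18)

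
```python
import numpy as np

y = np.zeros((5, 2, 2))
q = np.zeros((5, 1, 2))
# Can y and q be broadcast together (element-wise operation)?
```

Yes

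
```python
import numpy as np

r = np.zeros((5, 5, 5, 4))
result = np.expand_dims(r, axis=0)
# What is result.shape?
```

(1, 5, 5, 5, 4)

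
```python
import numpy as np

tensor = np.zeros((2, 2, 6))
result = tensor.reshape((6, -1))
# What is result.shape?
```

(6, 4)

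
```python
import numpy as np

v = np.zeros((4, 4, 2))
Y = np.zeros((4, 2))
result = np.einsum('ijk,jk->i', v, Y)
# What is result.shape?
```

(4,)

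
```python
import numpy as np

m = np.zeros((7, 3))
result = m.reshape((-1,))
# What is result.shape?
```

(21,)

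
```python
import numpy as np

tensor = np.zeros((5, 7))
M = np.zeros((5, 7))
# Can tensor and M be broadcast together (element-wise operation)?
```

Yes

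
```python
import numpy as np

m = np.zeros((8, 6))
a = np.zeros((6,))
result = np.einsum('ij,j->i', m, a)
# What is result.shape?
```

(8,)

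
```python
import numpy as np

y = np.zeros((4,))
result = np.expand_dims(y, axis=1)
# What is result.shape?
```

(4, 1)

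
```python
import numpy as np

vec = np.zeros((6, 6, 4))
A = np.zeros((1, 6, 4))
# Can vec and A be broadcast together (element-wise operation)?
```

Yes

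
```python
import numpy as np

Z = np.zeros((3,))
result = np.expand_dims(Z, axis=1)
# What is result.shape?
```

(3, 1)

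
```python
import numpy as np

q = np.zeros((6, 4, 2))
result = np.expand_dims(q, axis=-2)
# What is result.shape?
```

(6, 4, 1, 2)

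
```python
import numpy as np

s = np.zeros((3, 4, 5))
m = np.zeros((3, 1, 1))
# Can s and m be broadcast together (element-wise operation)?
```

Yes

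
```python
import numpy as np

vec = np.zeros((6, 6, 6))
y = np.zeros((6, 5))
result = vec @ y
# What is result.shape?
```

(6, 6, 5)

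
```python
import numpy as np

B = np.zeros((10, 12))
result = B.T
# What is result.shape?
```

(12, 10)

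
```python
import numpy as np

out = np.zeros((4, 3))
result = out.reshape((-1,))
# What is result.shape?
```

(12,)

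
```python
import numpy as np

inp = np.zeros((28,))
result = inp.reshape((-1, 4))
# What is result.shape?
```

(7, 4)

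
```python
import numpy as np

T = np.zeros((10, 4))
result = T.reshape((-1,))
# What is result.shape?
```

(40,)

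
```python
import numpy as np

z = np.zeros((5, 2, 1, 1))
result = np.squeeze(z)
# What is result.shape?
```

(5, 2)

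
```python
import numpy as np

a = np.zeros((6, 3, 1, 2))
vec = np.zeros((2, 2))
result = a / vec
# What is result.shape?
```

(6, 3, 2, 2)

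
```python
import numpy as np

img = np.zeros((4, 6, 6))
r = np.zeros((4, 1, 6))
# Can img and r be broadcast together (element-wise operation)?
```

Yes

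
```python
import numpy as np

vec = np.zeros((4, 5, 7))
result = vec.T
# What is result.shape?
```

(7, 5, 4)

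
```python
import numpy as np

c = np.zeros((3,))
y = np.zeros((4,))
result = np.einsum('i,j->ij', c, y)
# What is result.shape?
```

(3, 4)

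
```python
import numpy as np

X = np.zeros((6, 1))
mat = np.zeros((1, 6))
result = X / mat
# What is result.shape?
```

(6, 6)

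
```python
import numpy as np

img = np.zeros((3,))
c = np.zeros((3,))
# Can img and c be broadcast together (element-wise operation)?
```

Yes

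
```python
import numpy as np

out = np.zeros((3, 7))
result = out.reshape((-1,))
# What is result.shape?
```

(21,)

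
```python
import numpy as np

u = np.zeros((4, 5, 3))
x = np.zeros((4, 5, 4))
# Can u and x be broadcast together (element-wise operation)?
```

No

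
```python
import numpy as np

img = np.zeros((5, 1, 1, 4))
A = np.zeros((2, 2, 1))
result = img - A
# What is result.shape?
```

(5, 2, 2, 4)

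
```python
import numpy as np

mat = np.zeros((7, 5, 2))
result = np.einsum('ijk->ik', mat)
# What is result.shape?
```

(7, 2)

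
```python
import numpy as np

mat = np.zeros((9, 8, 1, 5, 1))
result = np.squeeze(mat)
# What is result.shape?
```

(9, 8, 5)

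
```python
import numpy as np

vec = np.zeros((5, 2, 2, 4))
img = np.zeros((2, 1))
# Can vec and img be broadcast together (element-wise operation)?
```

Yes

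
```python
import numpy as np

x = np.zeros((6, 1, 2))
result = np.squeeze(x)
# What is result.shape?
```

(6, 2)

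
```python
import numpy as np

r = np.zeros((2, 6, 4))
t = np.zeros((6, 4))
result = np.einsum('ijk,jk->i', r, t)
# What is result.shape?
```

(2,)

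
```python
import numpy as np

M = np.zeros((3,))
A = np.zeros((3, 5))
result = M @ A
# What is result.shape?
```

(5,)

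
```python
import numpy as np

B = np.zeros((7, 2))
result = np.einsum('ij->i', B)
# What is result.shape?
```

(7,)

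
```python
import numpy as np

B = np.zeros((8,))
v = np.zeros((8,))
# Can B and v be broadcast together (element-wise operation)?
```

Yes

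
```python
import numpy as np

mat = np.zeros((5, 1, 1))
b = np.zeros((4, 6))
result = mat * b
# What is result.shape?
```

(5, 4, 6)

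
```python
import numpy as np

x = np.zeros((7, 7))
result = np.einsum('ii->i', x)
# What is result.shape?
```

(7,)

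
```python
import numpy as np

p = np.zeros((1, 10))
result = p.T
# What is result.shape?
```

(10, 1)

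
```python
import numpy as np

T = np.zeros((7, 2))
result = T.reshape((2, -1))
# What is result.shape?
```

(2, 7)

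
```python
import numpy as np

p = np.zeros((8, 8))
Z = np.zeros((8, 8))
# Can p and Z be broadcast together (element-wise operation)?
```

Yes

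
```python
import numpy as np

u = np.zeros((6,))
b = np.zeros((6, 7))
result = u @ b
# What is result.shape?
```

(7,)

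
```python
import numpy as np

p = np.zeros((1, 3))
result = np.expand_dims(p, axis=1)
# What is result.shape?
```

(1, 1, 3)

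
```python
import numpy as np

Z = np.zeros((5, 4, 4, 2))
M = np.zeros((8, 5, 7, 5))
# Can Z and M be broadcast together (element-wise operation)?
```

No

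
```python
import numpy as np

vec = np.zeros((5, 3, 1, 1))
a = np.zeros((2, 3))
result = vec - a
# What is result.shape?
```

(5, 3, 2, 3)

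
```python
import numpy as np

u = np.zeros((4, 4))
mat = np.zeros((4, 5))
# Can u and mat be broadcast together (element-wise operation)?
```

No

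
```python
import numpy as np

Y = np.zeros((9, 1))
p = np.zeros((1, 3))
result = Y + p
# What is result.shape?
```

(9, 3)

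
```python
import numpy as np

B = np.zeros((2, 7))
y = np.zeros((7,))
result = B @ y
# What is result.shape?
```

(2,)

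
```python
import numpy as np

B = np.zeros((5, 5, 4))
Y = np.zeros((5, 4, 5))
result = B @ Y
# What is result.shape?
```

(5, 5, 5)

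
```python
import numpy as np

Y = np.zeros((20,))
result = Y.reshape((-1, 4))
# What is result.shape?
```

(5, 4)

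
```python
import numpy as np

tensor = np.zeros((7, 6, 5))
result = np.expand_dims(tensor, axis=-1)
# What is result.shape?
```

(7, 6, 5, 1)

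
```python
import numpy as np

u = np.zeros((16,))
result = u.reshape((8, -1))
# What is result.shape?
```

(8, 2)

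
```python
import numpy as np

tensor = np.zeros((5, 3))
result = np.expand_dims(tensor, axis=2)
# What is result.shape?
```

(5, 3, 1)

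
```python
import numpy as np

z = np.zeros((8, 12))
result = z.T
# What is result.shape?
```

(12, 8)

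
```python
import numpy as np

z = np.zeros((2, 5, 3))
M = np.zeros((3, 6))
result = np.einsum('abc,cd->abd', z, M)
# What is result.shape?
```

(2, 5, 6)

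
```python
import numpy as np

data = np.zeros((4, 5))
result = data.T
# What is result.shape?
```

(5, 4)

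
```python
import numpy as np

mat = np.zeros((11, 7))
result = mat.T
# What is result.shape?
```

(7, 11)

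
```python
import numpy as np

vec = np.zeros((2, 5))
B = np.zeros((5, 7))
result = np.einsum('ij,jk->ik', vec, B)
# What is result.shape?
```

(2, 7)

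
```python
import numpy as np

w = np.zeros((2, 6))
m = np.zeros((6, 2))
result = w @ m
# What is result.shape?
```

(2, 2)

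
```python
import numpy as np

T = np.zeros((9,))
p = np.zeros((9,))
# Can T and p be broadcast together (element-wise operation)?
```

Yes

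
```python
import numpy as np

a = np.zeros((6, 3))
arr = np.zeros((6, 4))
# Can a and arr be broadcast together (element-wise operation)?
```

No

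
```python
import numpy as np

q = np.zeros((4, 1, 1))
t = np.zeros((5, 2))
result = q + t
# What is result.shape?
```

(4, 5, 2)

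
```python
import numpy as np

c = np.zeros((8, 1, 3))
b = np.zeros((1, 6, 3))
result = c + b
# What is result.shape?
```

(8, 6, 3)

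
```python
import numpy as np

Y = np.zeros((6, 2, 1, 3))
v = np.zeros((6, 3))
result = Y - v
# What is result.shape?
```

(6, 2, 6, 3)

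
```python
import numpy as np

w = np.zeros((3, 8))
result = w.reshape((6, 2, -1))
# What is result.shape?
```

(6, 2, 2)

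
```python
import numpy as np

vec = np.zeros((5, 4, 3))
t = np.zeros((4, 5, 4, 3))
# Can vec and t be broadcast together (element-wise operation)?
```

Yes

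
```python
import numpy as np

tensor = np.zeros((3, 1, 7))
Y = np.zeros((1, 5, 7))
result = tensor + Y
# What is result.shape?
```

(3, 5, 7)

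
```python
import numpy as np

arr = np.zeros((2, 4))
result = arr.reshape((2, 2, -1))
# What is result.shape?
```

(2, 2, 2)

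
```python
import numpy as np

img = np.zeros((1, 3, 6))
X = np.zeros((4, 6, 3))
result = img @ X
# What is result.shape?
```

(4, 3, 3)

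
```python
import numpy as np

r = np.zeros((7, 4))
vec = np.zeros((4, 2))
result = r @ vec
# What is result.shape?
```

(7, 2)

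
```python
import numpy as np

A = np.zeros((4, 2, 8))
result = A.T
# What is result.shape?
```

(8, 2, 4)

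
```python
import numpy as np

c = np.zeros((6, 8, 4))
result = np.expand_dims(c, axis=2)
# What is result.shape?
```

(6, 8, 1, 4)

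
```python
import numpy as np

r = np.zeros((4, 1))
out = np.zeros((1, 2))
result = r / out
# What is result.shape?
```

(4, 2)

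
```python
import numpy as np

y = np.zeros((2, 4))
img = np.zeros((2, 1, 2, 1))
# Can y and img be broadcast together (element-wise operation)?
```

Yes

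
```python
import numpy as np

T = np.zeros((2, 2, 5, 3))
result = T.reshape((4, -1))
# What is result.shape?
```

(4, 15)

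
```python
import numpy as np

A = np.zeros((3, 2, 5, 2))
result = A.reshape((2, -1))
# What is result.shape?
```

(2, 30)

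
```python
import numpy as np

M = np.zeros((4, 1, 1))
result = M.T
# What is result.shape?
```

(1, 1, 4)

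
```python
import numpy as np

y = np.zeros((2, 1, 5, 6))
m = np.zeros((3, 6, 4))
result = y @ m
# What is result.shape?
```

(2, 3, 5, 4)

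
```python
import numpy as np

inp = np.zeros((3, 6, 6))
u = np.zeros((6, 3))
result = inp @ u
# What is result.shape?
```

(3, 6, 3)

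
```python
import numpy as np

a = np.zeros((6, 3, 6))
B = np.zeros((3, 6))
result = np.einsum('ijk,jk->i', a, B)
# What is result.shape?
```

(6,)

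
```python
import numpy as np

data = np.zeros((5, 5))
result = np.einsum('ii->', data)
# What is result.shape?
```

()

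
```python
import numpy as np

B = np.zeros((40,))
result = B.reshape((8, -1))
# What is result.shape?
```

(8, 5)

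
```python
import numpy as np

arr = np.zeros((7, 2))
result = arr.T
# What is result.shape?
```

(2, 7)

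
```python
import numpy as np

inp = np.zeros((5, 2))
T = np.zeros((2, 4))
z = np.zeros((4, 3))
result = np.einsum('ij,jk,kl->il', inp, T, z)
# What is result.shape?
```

(5, 3)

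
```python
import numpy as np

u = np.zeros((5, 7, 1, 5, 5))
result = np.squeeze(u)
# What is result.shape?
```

(5, 7, 5, 5)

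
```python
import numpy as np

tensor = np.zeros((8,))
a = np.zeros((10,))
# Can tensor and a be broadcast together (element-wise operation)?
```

No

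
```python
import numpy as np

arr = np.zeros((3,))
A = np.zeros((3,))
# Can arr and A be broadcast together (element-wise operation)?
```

Yes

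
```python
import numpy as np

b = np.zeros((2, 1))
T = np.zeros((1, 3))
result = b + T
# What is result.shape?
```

(2, 3)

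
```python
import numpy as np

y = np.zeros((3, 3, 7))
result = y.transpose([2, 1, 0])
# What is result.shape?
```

(7, 3, 3)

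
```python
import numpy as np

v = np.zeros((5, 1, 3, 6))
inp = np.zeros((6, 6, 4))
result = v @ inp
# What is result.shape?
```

(5, 6, 3, 4)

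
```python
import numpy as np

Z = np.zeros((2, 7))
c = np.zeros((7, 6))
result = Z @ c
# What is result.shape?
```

(2, 6)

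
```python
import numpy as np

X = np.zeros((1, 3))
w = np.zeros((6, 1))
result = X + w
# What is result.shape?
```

(6, 3)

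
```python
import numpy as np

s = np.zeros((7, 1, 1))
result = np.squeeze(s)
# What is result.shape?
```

(7,)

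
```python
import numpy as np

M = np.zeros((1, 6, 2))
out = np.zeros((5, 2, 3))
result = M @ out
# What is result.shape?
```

(5, 6, 3)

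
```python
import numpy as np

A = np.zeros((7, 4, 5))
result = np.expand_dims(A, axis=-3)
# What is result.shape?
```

(7, 1, 4, 5)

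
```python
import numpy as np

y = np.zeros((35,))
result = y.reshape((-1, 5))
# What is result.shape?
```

(7, 5)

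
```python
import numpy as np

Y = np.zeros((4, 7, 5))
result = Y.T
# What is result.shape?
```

(5, 7, 4)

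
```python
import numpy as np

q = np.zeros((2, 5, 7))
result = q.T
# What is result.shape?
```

(7, 5, 2)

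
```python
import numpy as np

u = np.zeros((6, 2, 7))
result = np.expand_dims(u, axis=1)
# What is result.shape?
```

(6, 1, 2, 7)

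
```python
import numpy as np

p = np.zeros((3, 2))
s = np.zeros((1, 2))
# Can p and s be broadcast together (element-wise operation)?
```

Yes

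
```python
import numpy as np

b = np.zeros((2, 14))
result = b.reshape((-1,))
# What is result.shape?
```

(28,)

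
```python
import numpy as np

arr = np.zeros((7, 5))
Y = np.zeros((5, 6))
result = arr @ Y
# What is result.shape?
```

(7, 6)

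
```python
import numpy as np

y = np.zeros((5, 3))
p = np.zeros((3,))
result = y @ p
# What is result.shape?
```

(5,)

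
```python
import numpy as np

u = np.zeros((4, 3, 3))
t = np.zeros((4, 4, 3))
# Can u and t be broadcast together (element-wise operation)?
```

No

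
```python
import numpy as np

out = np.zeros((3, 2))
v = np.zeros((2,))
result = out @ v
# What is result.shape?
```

(3,)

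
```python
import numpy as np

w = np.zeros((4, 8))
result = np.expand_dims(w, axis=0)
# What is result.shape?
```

(1, 4, 8)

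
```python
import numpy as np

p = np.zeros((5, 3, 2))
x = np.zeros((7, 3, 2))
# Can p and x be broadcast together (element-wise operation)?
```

No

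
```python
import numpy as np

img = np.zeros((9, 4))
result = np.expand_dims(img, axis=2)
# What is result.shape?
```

(9, 4, 1)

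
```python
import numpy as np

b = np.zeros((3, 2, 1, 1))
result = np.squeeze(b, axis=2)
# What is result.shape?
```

(3, 2, 1)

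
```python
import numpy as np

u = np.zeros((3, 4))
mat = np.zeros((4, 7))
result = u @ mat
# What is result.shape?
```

(3, 7)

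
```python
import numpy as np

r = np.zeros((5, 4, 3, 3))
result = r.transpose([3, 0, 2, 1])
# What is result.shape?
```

(3, 5, 3, 4)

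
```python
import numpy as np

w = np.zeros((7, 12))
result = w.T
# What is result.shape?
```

(12, 7)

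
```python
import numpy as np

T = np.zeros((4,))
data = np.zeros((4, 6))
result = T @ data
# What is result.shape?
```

(6,)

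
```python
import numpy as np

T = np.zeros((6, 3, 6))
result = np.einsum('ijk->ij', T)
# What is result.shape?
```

(6, 3)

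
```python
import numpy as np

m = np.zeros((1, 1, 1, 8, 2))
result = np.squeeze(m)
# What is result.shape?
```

(8, 2)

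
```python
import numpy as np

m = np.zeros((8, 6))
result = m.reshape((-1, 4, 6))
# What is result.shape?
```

(2, 4, 6)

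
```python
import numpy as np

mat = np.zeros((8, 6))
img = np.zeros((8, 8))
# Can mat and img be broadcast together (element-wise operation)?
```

No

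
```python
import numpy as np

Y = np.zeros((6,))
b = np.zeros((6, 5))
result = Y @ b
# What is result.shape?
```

(5,)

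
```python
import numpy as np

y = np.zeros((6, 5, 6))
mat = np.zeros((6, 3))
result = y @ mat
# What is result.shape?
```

(6, 5, 3)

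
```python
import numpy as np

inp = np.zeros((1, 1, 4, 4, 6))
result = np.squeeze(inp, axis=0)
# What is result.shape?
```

(1, 4, 4, 6)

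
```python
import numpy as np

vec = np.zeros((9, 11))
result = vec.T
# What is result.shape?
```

(11, 9)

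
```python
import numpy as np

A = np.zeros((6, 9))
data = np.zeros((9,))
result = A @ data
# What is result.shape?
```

(6,)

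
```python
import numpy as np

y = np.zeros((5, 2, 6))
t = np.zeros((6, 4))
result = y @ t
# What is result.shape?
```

(5, 2, 4)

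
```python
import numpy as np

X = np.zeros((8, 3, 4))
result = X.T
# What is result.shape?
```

(4, 3, 8)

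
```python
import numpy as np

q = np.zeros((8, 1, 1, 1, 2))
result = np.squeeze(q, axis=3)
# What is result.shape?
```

(8, 1, 1, 2)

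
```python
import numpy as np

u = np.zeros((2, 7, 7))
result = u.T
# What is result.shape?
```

(7, 7, 2)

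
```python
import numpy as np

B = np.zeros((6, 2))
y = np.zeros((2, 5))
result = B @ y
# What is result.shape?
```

(6, 5)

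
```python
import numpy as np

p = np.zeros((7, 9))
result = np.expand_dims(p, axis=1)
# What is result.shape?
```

(7, 1, 9)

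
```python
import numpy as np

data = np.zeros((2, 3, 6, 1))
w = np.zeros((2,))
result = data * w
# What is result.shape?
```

(2, 3, 6, 2)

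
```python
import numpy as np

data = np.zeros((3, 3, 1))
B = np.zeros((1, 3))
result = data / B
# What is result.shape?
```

(3, 3, 3)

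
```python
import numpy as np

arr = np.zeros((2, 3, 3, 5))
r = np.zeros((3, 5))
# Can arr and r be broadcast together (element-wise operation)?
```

Yes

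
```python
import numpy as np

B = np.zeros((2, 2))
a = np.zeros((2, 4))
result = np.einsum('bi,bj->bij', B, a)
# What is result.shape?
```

(2, 2, 4)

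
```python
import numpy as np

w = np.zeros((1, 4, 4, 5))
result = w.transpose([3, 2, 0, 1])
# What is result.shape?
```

(5, 4, 1, 4)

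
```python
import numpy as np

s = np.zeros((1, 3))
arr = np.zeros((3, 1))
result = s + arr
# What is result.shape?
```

(3, 3)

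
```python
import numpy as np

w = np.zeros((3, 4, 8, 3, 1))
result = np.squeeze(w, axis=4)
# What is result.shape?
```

(3, 4, 8, 3)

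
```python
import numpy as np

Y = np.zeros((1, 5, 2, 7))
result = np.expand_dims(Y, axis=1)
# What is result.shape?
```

(1, 1, 5, 2, 7)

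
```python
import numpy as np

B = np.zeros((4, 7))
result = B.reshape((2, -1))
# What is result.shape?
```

(2, 14)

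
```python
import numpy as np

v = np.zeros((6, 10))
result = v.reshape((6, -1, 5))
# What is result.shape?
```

(6, 2, 5)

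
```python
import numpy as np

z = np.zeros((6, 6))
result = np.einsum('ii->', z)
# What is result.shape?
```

()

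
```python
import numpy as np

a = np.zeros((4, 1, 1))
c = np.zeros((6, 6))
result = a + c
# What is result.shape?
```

(4, 6, 6)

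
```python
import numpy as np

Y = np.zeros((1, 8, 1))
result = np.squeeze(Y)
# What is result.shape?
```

(8,)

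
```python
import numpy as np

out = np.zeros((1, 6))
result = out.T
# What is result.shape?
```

(6, 1)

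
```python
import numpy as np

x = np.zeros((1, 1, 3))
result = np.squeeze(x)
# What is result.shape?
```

(3,)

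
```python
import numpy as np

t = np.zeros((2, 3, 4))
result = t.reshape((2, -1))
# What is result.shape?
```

(2, 12)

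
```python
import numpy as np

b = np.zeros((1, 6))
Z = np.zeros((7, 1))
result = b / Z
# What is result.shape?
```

(7, 6)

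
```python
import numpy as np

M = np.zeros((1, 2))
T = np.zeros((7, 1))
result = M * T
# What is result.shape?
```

(7, 2)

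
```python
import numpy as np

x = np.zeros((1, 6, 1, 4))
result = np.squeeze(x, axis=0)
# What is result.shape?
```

(6, 1, 4)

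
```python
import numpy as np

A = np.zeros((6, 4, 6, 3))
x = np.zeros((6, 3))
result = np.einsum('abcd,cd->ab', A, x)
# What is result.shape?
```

(6, 4)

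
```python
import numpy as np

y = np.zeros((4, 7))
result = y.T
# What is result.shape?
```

(7, 4)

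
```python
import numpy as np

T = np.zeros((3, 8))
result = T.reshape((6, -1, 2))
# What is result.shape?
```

(6, 2, 2)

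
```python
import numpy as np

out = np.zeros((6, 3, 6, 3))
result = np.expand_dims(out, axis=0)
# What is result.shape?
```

(1, 6, 3, 6, 3)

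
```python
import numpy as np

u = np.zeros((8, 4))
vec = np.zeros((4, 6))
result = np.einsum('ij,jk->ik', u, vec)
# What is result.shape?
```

(8, 6)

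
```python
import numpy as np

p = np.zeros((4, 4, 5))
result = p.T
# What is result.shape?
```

(5, 4, 4)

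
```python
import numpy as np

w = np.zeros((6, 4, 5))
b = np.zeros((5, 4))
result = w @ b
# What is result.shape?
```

(6, 4, 4)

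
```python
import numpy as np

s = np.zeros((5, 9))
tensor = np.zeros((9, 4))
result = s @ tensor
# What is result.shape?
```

(5, 4)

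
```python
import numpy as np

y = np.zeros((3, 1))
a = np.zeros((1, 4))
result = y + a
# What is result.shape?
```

(3, 4)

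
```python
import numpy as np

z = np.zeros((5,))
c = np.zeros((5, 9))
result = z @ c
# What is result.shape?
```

(9,)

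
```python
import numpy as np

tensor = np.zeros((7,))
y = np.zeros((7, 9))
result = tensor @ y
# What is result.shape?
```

(9,)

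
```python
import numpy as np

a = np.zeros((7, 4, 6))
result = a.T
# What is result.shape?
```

(6, 4, 7)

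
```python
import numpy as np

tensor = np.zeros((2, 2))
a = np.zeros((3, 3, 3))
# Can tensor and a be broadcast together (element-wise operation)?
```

No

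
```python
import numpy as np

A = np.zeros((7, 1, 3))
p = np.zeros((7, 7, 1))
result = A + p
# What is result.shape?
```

(7, 7, 3)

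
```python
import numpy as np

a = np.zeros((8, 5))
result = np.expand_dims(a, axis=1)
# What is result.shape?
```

(8, 1, 5)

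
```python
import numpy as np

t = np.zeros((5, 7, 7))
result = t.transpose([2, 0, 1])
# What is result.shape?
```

(7, 5, 7)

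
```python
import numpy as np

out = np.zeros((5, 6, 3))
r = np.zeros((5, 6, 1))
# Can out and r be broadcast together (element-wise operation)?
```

Yes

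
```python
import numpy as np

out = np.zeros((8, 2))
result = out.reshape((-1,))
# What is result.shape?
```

(16,)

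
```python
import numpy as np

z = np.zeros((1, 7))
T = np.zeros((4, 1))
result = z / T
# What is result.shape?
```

(4, 7)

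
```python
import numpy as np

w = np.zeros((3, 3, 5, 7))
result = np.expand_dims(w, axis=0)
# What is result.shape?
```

(1, 3, 3, 5, 7)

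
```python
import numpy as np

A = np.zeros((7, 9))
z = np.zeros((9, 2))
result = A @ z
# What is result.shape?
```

(7, 2)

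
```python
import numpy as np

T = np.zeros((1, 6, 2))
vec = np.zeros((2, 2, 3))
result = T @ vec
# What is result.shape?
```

(2, 6, 3)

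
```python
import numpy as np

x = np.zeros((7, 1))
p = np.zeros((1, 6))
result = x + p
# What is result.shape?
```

(7, 6)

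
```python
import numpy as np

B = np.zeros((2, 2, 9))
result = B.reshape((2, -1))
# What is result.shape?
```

(2, 18)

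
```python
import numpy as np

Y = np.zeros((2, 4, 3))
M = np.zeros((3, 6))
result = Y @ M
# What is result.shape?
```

(2, 4, 6)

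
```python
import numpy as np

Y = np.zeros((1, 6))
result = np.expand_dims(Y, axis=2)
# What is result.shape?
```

(1, 6, 1)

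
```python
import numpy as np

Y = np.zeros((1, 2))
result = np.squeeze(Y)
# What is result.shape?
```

(2,)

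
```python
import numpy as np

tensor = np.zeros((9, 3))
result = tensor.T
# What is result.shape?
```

(3, 9)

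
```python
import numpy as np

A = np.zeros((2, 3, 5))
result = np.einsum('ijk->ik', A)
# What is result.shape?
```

(2, 5)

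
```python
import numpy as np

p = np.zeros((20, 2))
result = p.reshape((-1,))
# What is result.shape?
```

(40,)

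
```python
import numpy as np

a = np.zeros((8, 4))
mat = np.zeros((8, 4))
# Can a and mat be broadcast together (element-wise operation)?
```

Yes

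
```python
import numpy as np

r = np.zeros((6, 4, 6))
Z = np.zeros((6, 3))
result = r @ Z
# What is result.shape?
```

(6, 4, 3)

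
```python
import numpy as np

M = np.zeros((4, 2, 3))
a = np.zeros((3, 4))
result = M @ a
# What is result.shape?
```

(4, 2, 4)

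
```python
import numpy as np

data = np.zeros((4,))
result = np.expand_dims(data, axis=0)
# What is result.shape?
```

(1, 4)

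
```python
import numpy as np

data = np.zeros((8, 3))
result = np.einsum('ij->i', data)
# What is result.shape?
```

(8,)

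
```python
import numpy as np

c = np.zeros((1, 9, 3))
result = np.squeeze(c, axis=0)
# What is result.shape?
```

(9, 3)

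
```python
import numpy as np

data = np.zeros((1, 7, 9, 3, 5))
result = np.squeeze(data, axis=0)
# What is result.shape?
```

(7, 9, 3, 5)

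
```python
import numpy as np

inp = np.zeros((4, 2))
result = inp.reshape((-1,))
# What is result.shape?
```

(8,)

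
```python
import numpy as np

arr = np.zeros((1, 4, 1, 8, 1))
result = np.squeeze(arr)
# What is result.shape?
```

(4, 8)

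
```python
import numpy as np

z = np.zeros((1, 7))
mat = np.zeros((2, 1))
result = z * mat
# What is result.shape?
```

(2, 7)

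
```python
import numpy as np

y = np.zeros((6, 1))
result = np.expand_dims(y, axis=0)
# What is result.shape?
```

(1, 6, 1)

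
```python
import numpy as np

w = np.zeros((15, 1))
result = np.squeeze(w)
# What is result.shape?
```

(15,)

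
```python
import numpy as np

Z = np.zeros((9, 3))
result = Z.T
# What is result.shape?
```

(3, 9)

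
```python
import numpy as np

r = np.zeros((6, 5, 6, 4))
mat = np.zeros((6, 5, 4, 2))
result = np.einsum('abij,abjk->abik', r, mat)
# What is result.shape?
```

(6, 5, 6, 2)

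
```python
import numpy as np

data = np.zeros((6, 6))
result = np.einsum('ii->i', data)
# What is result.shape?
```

(6,)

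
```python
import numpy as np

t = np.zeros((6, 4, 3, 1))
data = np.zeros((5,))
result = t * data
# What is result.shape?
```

(6, 4, 3, 5)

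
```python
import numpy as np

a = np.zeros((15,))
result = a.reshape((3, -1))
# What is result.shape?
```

(3, 5)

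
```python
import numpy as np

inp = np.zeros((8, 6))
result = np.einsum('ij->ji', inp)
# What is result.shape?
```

(6, 8)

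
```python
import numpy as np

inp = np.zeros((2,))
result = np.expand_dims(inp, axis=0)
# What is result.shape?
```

(1, 2)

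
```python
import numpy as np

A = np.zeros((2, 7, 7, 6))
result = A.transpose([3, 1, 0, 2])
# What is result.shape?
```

(6, 7, 2, 7)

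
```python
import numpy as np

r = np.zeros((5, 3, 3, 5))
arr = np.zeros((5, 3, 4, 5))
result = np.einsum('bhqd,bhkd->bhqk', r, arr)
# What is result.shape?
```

(5, 3, 3, 4)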